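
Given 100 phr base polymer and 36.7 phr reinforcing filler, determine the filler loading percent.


Filler % = filler / (rubber + filler) * 100
= 36.7 / (100 + 36.7) * 100
= 36.7 / 136.7 * 100
= 26.85%

26.85%


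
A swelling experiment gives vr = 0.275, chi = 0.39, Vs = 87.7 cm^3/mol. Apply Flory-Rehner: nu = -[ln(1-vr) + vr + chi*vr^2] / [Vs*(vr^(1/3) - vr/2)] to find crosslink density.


ln(1 - vr) = ln(1 - 0.275) = -0.3216
Numerator = -((-0.3216) + 0.275 + 0.39 * 0.275^2) = 0.0171
Denominator = 87.7 * (0.275^(1/3) - 0.275/2) = 44.9722
nu = 0.0171 / 44.9722 = 3.8001e-04 mol/cm^3

3.8001e-04 mol/cm^3


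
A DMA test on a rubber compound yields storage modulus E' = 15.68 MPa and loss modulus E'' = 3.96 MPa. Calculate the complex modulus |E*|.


|E*| = sqrt(E'^2 + E''^2)
= sqrt(15.68^2 + 3.96^2)
= sqrt(245.8624 + 15.6816)
= 16.172 MPa

16.172 MPa


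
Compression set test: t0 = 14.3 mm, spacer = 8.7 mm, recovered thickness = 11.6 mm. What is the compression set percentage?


CS = (t0 - recovered) / (t0 - ts) * 100
= (14.3 - 11.6) / (14.3 - 8.7) * 100
= 2.7 / 5.6 * 100
= 48.2%

48.2%


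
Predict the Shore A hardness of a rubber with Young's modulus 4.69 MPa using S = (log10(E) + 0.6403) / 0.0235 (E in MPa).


log10(E) = 0.0235*S - 0.6403  =>  S = (log10(E) + 0.6403) / 0.0235
log10(4.69) = 0.671173
S = (0.671173 + 0.6403) / 0.0235 = 1.311473 / 0.0235
S = 55.8

Shore A = 55.8


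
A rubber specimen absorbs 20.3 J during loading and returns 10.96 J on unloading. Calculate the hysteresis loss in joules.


Hysteresis loss = loading - unloading
= 20.3 - 10.96
= 9.34 J

9.34 J


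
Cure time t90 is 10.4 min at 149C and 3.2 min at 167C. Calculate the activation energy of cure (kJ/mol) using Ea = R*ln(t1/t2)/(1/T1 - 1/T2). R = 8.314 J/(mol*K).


T1 = 422.15 K, T2 = 440.15 K
1/T1 - 1/T2 = 9.6874e-05
ln(t1/t2) = ln(10.4/3.2) = 1.1787
Ea = 8.314 * 1.1787 / 9.6874e-05 = 101156.0160 J/mol
Ea = 101.16 kJ/mol

101.16 kJ/mol


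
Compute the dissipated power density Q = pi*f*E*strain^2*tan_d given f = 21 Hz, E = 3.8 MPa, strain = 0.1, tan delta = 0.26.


Q = pi * f * E * strain^2 * tan_d
= pi * 21 * 3.8 * 0.1^2 * 0.26
= pi * 21 * 3.8 * 0.0100 * 0.26
= 0.6518

Q = 0.6518


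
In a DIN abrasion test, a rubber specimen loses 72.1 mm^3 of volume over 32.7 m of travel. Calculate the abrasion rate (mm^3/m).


Rate = volume_loss / distance
= 72.1 / 32.7
= 2.205 mm^3/m

2.205 mm^3/m


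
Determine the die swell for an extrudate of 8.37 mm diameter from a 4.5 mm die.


Die swell ratio = D_extrudate / D_die
= 8.37 / 4.5
= 1.86

Die swell = 1.86


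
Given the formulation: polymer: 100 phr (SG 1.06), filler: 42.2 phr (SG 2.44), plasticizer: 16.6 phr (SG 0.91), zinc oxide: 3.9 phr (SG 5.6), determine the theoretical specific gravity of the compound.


Sum of weights = 162.7
Volume contributions:
  polymer: 100/1.06 = 94.3396
  filler: 42.2/2.44 = 17.2951
  plasticizer: 16.6/0.91 = 18.2418
  zinc oxide: 3.9/5.6 = 0.6964
Sum of volumes = 130.5729
SG = 162.7 / 130.5729 = 1.246

SG = 1.246


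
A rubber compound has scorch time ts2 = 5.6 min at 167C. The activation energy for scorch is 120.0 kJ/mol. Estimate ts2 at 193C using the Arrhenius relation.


Convert temperatures: T1 = 167 + 273.15 = 440.15 K, T2 = 193 + 273.15 = 466.15 K
ts2_new = 5.6 * exp(120000 / 8.314 * (1/466.15 - 1/440.15))
1/T2 - 1/T1 = -1.2672e-04
ts2_new = 0.9 min

0.9 min


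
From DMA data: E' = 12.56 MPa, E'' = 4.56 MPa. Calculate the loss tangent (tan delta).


tan delta = E'' / E'
= 4.56 / 12.56
= 0.3631

tan delta = 0.3631


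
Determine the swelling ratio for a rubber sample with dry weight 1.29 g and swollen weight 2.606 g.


Q = W_swollen / W_dry
Q = 2.606 / 1.29
Q = 2.02

Q = 2.02


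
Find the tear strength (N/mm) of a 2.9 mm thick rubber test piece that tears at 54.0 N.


Tear strength = force / thickness
= 54.0 / 2.9
= 18.62 N/mm

18.62 N/mm


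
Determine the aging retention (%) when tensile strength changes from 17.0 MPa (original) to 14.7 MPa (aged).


Retention = aged / original * 100
= 14.7 / 17.0 * 100
= 86.5%

86.5%


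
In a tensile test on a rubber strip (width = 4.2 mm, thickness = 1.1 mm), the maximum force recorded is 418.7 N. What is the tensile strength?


Area = width * thickness = 4.2 * 1.1 = 4.62 mm^2
TS = force / area = 418.7 / 4.62 = 90.63 MPa

90.63 MPa


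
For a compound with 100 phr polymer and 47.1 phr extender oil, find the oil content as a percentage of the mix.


Oil % = oil / (100 + oil) * 100
= 47.1 / (100 + 47.1) * 100
= 47.1 / 147.1 * 100
= 32.02%

32.02%


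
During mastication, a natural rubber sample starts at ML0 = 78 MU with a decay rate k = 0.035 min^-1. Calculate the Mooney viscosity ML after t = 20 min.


ML = ML0 * exp(-k * t)
ML = 78 * exp(-0.035 * 20)
ML = 78 * 0.4966
ML = 38.73 MU

38.73 MU


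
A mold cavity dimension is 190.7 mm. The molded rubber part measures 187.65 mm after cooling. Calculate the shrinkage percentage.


Shrinkage = (mold - part) / mold * 100
= (190.7 - 187.65) / 190.7 * 100
= 3.05 / 190.7 * 100
= 1.6%

1.6%


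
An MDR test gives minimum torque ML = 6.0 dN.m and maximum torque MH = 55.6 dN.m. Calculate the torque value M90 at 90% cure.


M90 = ML + 0.9 * (MH - ML)
M90 = 6.0 + 0.9 * (55.6 - 6.0)
M90 = 6.0 + 0.9 * 49.6
M90 = 50.64 dN.m

50.64 dN.m


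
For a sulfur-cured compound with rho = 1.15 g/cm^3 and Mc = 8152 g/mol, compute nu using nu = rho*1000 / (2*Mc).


nu = rho * 1000 / (2 * Mc)
nu = 1.15 * 1000 / (2 * 8152)
nu = 1150.0 / 16304
nu = 0.0705 mol/L

0.0705 mol/L


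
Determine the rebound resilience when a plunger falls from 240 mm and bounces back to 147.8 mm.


Resilience = h_rebound / h_drop * 100
= 147.8 / 240 * 100
= 61.6%

61.6%


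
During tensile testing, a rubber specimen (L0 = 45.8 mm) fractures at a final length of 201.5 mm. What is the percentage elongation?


Elongation = (Lf - L0) / L0 * 100
= (201.5 - 45.8) / 45.8 * 100
= 155.7 / 45.8 * 100
= 340.0%

340.0%


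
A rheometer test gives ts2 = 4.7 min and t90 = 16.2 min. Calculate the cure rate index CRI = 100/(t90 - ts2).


CRI = 100 / (t90 - ts2)
= 100 / (16.2 - 4.7)
= 100 / 11.5
= 8.7 min^-1

8.7 min^-1


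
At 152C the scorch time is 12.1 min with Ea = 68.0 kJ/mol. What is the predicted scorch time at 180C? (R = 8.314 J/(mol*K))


Convert temperatures: T1 = 152 + 273.15 = 425.15 K, T2 = 180 + 273.15 = 453.15 K
ts2_new = 12.1 * exp(68000 / 8.314 * (1/453.15 - 1/425.15))
1/T2 - 1/T1 = -1.4534e-04
ts2_new = 3.69 min

3.69 min


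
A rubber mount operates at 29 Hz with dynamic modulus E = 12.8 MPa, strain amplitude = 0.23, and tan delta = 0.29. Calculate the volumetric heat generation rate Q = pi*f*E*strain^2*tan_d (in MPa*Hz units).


Q = pi * f * E * strain^2 * tan_d
= pi * 29 * 12.8 * 0.23^2 * 0.29
= pi * 29 * 12.8 * 0.0529 * 0.29
= 17.8900

Q = 17.8900


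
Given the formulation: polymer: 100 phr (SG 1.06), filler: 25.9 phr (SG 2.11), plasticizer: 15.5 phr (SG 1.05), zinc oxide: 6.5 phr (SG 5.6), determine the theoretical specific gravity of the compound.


Sum of weights = 147.9
Volume contributions:
  polymer: 100/1.06 = 94.3396
  filler: 25.9/2.11 = 12.2749
  plasticizer: 15.5/1.05 = 14.7619
  zinc oxide: 6.5/5.6 = 1.1607
Sum of volumes = 122.5371
SG = 147.9 / 122.5371 = 1.207

SG = 1.207


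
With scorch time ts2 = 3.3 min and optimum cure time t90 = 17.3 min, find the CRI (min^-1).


CRI = 100 / (t90 - ts2)
= 100 / (17.3 - 3.3)
= 100 / 14.0
= 7.14 min^-1

7.14 min^-1


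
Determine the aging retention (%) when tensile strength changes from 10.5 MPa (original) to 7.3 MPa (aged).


Retention = aged / original * 100
= 7.3 / 10.5 * 100
= 69.5%

69.5%


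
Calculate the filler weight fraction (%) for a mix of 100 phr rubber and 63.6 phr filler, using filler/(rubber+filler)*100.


Filler % = filler / (rubber + filler) * 100
= 63.6 / (100 + 63.6) * 100
= 63.6 / 163.6 * 100
= 38.88%

38.88%


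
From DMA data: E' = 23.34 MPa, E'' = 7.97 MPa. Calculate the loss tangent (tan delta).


tan delta = E'' / E'
= 7.97 / 23.34
= 0.3415

tan delta = 0.3415


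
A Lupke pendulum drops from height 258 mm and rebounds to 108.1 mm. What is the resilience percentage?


Resilience = h_rebound / h_drop * 100
= 108.1 / 258 * 100
= 41.9%

41.9%


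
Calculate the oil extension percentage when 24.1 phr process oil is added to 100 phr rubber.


Oil % = oil / (100 + oil) * 100
= 24.1 / (100 + 24.1) * 100
= 24.1 / 124.1 * 100
= 19.42%

19.42%


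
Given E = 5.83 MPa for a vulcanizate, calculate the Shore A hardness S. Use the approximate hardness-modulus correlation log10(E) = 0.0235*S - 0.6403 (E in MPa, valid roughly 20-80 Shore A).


log10(E) = 0.0235*S - 0.6403  =>  S = (log10(E) + 0.6403) / 0.0235
log10(5.83) = 0.765669
S = (0.765669 + 0.6403) / 0.0235 = 1.405969 / 0.0235
S = 59.8

Shore A = 59.8


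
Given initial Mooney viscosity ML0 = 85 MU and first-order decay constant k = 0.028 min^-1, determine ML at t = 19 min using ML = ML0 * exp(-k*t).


ML = ML0 * exp(-k * t)
ML = 85 * exp(-0.028 * 19)
ML = 85 * 0.5874
ML = 49.93 MU

49.93 MU


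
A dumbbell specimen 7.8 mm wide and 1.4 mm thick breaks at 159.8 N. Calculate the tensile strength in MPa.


Area = width * thickness = 7.8 * 1.4 = 10.92 mm^2
TS = force / area = 159.8 / 10.92 = 14.63 MPa

14.63 MPa


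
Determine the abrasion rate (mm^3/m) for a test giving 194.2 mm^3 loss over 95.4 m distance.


Rate = volume_loss / distance
= 194.2 / 95.4
= 2.036 mm^3/m

2.036 mm^3/m


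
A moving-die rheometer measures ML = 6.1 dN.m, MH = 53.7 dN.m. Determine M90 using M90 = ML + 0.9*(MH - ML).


M90 = ML + 0.9 * (MH - ML)
M90 = 6.1 + 0.9 * (53.7 - 6.1)
M90 = 6.1 + 0.9 * 47.6
M90 = 48.94 dN.m

48.94 dN.m


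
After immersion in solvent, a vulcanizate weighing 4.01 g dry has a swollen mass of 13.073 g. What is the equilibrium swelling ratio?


Q = W_swollen / W_dry
Q = 13.073 / 4.01
Q = 3.26

Q = 3.26


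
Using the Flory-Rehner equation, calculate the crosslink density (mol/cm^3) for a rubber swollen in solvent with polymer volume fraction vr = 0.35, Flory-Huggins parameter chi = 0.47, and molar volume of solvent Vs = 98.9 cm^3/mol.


ln(1 - vr) = ln(1 - 0.35) = -0.4308
Numerator = -((-0.4308) + 0.35 + 0.47 * 0.35^2) = 0.0232
Denominator = 98.9 * (0.35^(1/3) - 0.35/2) = 52.3903
nu = 0.0232 / 52.3903 = 4.4298e-04 mol/cm^3

4.4298e-04 mol/cm^3


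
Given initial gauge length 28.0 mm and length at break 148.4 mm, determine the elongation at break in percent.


Elongation = (Lf - L0) / L0 * 100
= (148.4 - 28.0) / 28.0 * 100
= 120.4 / 28.0 * 100
= 430.0%

430.0%


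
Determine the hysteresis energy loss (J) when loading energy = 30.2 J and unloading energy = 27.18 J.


Hysteresis loss = loading - unloading
= 30.2 - 27.18
= 3.02 J

3.02 J


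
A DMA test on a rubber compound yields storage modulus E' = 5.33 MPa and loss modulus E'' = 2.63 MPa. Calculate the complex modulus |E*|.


|E*| = sqrt(E'^2 + E''^2)
= sqrt(5.33^2 + 2.63^2)
= sqrt(28.4089 + 6.9169)
= 5.944 MPa

5.944 MPa


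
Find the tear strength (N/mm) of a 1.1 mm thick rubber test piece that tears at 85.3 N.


Tear strength = force / thickness
= 85.3 / 1.1
= 77.55 N/mm

77.55 N/mm


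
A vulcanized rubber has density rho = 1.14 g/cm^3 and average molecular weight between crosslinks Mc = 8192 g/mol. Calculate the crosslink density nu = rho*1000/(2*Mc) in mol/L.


nu = rho * 1000 / (2 * Mc)
nu = 1.14 * 1000 / (2 * 8192)
nu = 1140.0 / 16384
nu = 0.0696 mol/L

0.0696 mol/L


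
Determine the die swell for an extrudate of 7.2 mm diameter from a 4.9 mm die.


Die swell ratio = D_extrudate / D_die
= 7.2 / 4.9
= 1.469

Die swell = 1.469


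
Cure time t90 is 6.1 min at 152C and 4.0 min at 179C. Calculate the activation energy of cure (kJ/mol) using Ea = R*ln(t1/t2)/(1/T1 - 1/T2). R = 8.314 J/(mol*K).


T1 = 425.15 K, T2 = 452.15 K
1/T1 - 1/T2 = 1.4046e-04
ln(t1/t2) = ln(6.1/4.0) = 0.4220
Ea = 8.314 * 0.4220 / 1.4046e-04 = 24979.1510 J/mol
Ea = 24.98 kJ/mol

24.98 kJ/mol


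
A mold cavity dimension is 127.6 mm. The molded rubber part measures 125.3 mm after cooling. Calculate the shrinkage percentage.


Shrinkage = (mold - part) / mold * 100
= (127.6 - 125.3) / 127.6 * 100
= 2.3 / 127.6 * 100
= 1.8%

1.8%


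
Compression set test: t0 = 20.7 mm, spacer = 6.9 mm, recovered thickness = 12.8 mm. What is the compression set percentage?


CS = (t0 - recovered) / (t0 - ts) * 100
= (20.7 - 12.8) / (20.7 - 6.9) * 100
= 7.9 / 13.8 * 100
= 57.2%

57.2%


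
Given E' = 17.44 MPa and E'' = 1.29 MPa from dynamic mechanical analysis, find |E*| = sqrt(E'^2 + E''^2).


|E*| = sqrt(E'^2 + E''^2)
= sqrt(17.44^2 + 1.29^2)
= sqrt(304.1536 + 1.6641)
= 17.488 MPa

17.488 MPa


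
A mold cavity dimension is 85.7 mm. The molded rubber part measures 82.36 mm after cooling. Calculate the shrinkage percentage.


Shrinkage = (mold - part) / mold * 100
= (85.7 - 82.36) / 85.7 * 100
= 3.34 / 85.7 * 100
= 3.9%

3.9%


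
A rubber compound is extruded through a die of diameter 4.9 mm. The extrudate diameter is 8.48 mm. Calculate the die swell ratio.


Die swell ratio = D_extrudate / D_die
= 8.48 / 4.9
= 1.731

Die swell = 1.731


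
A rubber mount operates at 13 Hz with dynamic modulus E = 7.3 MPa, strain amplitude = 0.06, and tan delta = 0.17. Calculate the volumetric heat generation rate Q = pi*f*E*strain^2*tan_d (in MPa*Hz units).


Q = pi * f * E * strain^2 * tan_d
= pi * 13 * 7.3 * 0.06^2 * 0.17
= pi * 13 * 7.3 * 0.0036 * 0.17
= 0.1825

Q = 0.1825


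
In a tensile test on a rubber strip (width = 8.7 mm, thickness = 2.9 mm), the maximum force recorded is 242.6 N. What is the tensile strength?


Area = width * thickness = 8.7 * 2.9 = 25.23 mm^2
TS = force / area = 242.6 / 25.23 = 9.62 MPa

9.62 MPa


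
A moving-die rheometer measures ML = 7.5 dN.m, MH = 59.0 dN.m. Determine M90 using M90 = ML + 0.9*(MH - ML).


M90 = ML + 0.9 * (MH - ML)
M90 = 7.5 + 0.9 * (59.0 - 7.5)
M90 = 7.5 + 0.9 * 51.5
M90 = 53.85 dN.m

53.85 dN.m


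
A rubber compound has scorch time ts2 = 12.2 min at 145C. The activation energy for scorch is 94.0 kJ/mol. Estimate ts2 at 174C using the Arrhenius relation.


Convert temperatures: T1 = 145 + 273.15 = 418.15 K, T2 = 174 + 273.15 = 447.15 K
ts2_new = 12.2 * exp(94000 / 8.314 * (1/447.15 - 1/418.15))
1/T2 - 1/T1 = -1.5510e-04
ts2_new = 2.11 min

2.11 min


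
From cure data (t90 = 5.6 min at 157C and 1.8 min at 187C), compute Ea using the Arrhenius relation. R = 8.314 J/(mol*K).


T1 = 430.15 K, T2 = 460.15 K
1/T1 - 1/T2 = 1.5157e-04
ln(t1/t2) = ln(5.6/1.8) = 1.1350
Ea = 8.314 * 1.1350 / 1.5157e-04 = 62258.1630 J/mol
Ea = 62.26 kJ/mol

62.26 kJ/mol


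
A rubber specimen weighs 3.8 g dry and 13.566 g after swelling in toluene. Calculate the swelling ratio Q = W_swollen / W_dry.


Q = W_swollen / W_dry
Q = 13.566 / 3.8
Q = 3.57

Q = 3.57


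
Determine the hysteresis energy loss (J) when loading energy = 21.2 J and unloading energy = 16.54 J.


Hysteresis loss = loading - unloading
= 21.2 - 16.54
= 4.66 J

4.66 J


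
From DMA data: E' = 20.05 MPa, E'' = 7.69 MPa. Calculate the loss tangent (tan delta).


tan delta = E'' / E'
= 7.69 / 20.05
= 0.3835

tan delta = 0.3835


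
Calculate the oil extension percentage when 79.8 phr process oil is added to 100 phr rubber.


Oil % = oil / (100 + oil) * 100
= 79.8 / (100 + 79.8) * 100
= 79.8 / 179.8 * 100
= 44.38%

44.38%


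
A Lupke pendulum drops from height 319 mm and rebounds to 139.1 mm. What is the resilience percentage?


Resilience = h_rebound / h_drop * 100
= 139.1 / 319 * 100
= 43.6%

43.6%


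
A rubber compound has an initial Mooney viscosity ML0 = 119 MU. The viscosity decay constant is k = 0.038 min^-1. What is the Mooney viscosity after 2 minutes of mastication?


ML = ML0 * exp(-k * t)
ML = 119 * exp(-0.038 * 2)
ML = 119 * 0.9268
ML = 110.29 MU

110.29 MU


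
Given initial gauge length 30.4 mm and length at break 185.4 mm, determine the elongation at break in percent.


Elongation = (Lf - L0) / L0 * 100
= (185.4 - 30.4) / 30.4 * 100
= 155.0 / 30.4 * 100
= 509.9%

509.9%


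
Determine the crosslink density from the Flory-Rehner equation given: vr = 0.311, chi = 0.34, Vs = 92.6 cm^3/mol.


ln(1 - vr) = ln(1 - 0.311) = -0.3725
Numerator = -((-0.3725) + 0.311 + 0.34 * 0.311^2) = 0.0286
Denominator = 92.6 * (0.311^(1/3) - 0.311/2) = 48.3388
nu = 0.0286 / 48.3388 = 5.9225e-04 mol/cm^3

5.9225e-04 mol/cm^3


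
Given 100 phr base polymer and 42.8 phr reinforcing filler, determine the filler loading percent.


Filler % = filler / (rubber + filler) * 100
= 42.8 / (100 + 42.8) * 100
= 42.8 / 142.8 * 100
= 29.97%

29.97%


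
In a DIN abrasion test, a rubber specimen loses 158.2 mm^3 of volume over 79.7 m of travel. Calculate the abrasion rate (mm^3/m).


Rate = volume_loss / distance
= 158.2 / 79.7
= 1.985 mm^3/m

1.985 mm^3/m


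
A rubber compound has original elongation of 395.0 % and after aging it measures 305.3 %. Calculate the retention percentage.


Retention = aged / original * 100
= 305.3 / 395.0 * 100
= 77.3%

77.3%


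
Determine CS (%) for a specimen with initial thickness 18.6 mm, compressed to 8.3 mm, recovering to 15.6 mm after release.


CS = (t0 - recovered) / (t0 - ts) * 100
= (18.6 - 15.6) / (18.6 - 8.3) * 100
= 3.0 / 10.3 * 100
= 29.1%

29.1%


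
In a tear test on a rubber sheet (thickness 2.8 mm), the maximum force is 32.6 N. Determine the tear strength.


Tear strength = force / thickness
= 32.6 / 2.8
= 11.64 N/mm

11.64 N/mm


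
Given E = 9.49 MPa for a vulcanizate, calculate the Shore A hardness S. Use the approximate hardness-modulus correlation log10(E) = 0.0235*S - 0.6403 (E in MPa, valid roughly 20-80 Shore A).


log10(E) = 0.0235*S - 0.6403  =>  S = (log10(E) + 0.6403) / 0.0235
log10(9.49) = 0.977266
S = (0.977266 + 0.6403) / 0.0235 = 1.617566 / 0.0235
S = 68.8

Shore A = 68.8


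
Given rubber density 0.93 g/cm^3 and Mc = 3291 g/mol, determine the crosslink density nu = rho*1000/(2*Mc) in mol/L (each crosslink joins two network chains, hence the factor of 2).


nu = rho * 1000 / (2 * Mc)
nu = 0.93 * 1000 / (2 * 3291)
nu = 930.0 / 6582
nu = 0.1413 mol/L

0.1413 mol/L


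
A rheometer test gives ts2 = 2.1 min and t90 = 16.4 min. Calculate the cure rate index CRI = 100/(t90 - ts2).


CRI = 100 / (t90 - ts2)
= 100 / (16.4 - 2.1)
= 100 / 14.3
= 6.99 min^-1

6.99 min^-1


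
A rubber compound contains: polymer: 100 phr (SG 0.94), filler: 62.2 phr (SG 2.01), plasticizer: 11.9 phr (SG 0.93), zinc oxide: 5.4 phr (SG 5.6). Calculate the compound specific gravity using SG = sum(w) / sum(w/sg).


Sum of weights = 179.5
Volume contributions:
  polymer: 100/0.94 = 106.3830
  filler: 62.2/2.01 = 30.9453
  plasticizer: 11.9/0.93 = 12.7957
  zinc oxide: 5.4/5.6 = 0.9643
Sum of volumes = 151.0882
SG = 179.5 / 151.0882 = 1.188

SG = 1.188


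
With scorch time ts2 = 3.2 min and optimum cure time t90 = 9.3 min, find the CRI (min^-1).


CRI = 100 / (t90 - ts2)
= 100 / (9.3 - 3.2)
= 100 / 6.1
= 16.39 min^-1

16.39 min^-1


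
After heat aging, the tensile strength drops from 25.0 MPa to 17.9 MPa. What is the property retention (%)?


Retention = aged / original * 100
= 17.9 / 25.0 * 100
= 71.6%

71.6%


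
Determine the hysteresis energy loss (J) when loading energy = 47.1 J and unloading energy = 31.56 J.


Hysteresis loss = loading - unloading
= 47.1 - 31.56
= 15.54 J

15.54 J


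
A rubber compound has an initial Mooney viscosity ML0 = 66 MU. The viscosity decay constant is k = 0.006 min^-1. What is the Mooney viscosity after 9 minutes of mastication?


ML = ML0 * exp(-k * t)
ML = 66 * exp(-0.006 * 9)
ML = 66 * 0.9474
ML = 62.53 MU

62.53 MU


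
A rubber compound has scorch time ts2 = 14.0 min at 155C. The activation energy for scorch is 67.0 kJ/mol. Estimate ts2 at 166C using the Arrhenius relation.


Convert temperatures: T1 = 155 + 273.15 = 428.15 K, T2 = 166 + 273.15 = 439.15 K
ts2_new = 14.0 * exp(67000 / 8.314 * (1/439.15 - 1/428.15))
1/T2 - 1/T1 = -5.8504e-05
ts2_new = 8.74 min

8.74 min


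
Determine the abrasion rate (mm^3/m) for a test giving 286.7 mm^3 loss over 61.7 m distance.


Rate = volume_loss / distance
= 286.7 / 61.7
= 4.647 mm^3/m

4.647 mm^3/m


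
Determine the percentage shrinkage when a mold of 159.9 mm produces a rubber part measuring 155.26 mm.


Shrinkage = (mold - part) / mold * 100
= (159.9 - 155.26) / 159.9 * 100
= 4.64 / 159.9 * 100
= 2.9%

2.9%


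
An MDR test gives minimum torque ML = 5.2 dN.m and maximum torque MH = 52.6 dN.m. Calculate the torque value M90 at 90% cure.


M90 = ML + 0.9 * (MH - ML)
M90 = 5.2 + 0.9 * (52.6 - 5.2)
M90 = 5.2 + 0.9 * 47.4
M90 = 47.86 dN.m

47.86 dN.m


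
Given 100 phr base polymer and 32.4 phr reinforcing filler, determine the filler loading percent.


Filler % = filler / (rubber + filler) * 100
= 32.4 / (100 + 32.4) * 100
= 32.4 / 132.4 * 100
= 24.47%

24.47%


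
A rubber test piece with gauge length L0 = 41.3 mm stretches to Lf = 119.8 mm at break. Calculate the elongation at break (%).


Elongation = (Lf - L0) / L0 * 100
= (119.8 - 41.3) / 41.3 * 100
= 78.5 / 41.3 * 100
= 190.1%

190.1%


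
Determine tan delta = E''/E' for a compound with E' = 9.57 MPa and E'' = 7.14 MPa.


tan delta = E'' / E'
= 7.14 / 9.57
= 0.7461

tan delta = 0.7461


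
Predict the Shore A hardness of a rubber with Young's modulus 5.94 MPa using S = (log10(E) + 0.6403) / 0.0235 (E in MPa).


log10(E) = 0.0235*S - 0.6403  =>  S = (log10(E) + 0.6403) / 0.0235
log10(5.94) = 0.773786
S = (0.773786 + 0.6403) / 0.0235 = 1.414086 / 0.0235
S = 60.2

Shore A = 60.2


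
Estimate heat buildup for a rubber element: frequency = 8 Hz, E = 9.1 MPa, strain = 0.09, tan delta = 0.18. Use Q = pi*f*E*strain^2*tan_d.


Q = pi * f * E * strain^2 * tan_d
= pi * 8 * 9.1 * 0.09^2 * 0.18
= pi * 8 * 9.1 * 0.0081 * 0.18
= 0.3335

Q = 0.3335


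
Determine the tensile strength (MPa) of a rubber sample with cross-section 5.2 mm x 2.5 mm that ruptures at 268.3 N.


Area = width * thickness = 5.2 * 2.5 = 13.0 mm^2
TS = force / area = 268.3 / 13.0 = 20.64 MPa

20.64 MPa


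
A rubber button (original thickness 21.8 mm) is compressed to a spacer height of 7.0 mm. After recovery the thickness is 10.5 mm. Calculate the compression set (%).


CS = (t0 - recovered) / (t0 - ts) * 100
= (21.8 - 10.5) / (21.8 - 7.0) * 100
= 11.3 / 14.8 * 100
= 76.4%

76.4%


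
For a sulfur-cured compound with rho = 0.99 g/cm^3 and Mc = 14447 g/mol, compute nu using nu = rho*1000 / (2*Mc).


nu = rho * 1000 / (2 * Mc)
nu = 0.99 * 1000 / (2 * 14447)
nu = 990.0 / 28894
nu = 0.0343 mol/L

0.0343 mol/L


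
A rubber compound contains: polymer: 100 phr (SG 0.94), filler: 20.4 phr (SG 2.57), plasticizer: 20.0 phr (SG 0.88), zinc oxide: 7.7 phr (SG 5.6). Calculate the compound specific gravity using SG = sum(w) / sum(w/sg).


Sum of weights = 148.1
Volume contributions:
  polymer: 100/0.94 = 106.3830
  filler: 20.4/2.57 = 7.9377
  plasticizer: 20.0/0.88 = 22.7273
  zinc oxide: 7.7/5.6 = 1.3750
Sum of volumes = 138.4230
SG = 148.1 / 138.4230 = 1.07

SG = 1.07


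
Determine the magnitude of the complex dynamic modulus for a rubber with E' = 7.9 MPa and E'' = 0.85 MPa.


|E*| = sqrt(E'^2 + E''^2)
= sqrt(7.9^2 + 0.85^2)
= sqrt(62.4100 + 0.7225)
= 7.946 MPa

7.946 MPa


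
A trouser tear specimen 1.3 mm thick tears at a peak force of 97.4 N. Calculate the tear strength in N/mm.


Tear strength = force / thickness
= 97.4 / 1.3
= 74.92 N/mm

74.92 N/mm


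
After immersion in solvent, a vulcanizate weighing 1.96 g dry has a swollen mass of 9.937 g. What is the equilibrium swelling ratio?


Q = W_swollen / W_dry
Q = 9.937 / 1.96
Q = 5.07

Q = 5.07


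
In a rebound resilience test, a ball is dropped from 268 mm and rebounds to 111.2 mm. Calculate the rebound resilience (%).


Resilience = h_rebound / h_drop * 100
= 111.2 / 268 * 100
= 41.5%

41.5%


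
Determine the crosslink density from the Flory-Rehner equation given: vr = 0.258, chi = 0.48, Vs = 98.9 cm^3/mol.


ln(1 - vr) = ln(1 - 0.258) = -0.2984
Numerator = -((-0.2984) + 0.258 + 0.48 * 0.258^2) = 0.0085
Denominator = 98.9 * (0.258^(1/3) - 0.258/2) = 50.2026
nu = 0.0085 / 50.2026 = 1.6842e-04 mol/cm^3

1.6842e-04 mol/cm^3


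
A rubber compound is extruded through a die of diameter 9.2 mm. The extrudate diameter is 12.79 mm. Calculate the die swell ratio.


Die swell ratio = D_extrudate / D_die
= 12.79 / 9.2
= 1.39

Die swell = 1.39


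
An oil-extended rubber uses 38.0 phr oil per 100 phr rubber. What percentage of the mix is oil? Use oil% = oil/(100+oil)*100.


Oil % = oil / (100 + oil) * 100
= 38.0 / (100 + 38.0) * 100
= 38.0 / 138.0 * 100
= 27.54%

27.54%


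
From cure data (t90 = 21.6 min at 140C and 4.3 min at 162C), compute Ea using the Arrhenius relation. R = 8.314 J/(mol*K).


T1 = 413.15 K, T2 = 435.15 K
1/T1 - 1/T2 = 1.2237e-04
ln(t1/t2) = ln(21.6/4.3) = 1.6141
Ea = 8.314 * 1.6141 / 1.2237e-04 = 109662.6360 J/mol
Ea = 109.66 kJ/mol

109.66 kJ/mol


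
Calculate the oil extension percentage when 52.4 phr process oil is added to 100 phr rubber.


Oil % = oil / (100 + oil) * 100
= 52.4 / (100 + 52.4) * 100
= 52.4 / 152.4 * 100
= 34.38%

34.38%


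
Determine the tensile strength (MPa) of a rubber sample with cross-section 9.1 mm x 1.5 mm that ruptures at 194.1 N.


Area = width * thickness = 9.1 * 1.5 = 13.65 mm^2
TS = force / area = 194.1 / 13.65 = 14.22 MPa

14.22 MPa


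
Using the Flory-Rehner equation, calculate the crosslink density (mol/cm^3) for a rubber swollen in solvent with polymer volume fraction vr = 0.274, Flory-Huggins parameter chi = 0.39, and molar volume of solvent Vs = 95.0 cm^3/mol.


ln(1 - vr) = ln(1 - 0.274) = -0.3202
Numerator = -((-0.3202) + 0.274 + 0.39 * 0.274^2) = 0.0169
Denominator = 95.0 * (0.274^(1/3) - 0.274/2) = 48.6881
nu = 0.0169 / 48.6881 = 3.4763e-04 mol/cm^3

3.4763e-04 mol/cm^3


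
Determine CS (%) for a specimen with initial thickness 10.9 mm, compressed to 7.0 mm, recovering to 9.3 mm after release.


CS = (t0 - recovered) / (t0 - ts) * 100
= (10.9 - 9.3) / (10.9 - 7.0) * 100
= 1.6 / 3.9 * 100
= 41.0%

41.0%


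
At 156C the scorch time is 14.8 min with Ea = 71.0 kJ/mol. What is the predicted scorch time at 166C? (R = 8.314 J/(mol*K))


Convert temperatures: T1 = 156 + 273.15 = 429.15 K, T2 = 166 + 273.15 = 439.15 K
ts2_new = 14.8 * exp(71000 / 8.314 * (1/439.15 - 1/429.15))
1/T2 - 1/T1 = -5.3061e-05
ts2_new = 9.41 min

9.41 min


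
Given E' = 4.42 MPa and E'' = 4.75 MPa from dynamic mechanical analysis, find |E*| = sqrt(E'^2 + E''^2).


|E*| = sqrt(E'^2 + E''^2)
= sqrt(4.42^2 + 4.75^2)
= sqrt(19.5364 + 22.5625)
= 6.488 MPa

6.488 MPa


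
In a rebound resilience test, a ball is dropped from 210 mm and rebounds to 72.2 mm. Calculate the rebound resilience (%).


Resilience = h_rebound / h_drop * 100
= 72.2 / 210 * 100
= 34.4%

34.4%


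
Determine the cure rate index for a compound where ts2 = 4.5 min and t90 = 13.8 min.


CRI = 100 / (t90 - ts2)
= 100 / (13.8 - 4.5)
= 100 / 9.3
= 10.75 min^-1

10.75 min^-1


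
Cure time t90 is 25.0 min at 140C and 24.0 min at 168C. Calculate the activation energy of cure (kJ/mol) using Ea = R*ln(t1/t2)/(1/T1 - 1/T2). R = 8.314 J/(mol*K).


T1 = 413.15 K, T2 = 441.15 K
1/T1 - 1/T2 = 1.5363e-04
ln(t1/t2) = ln(25.0/24.0) = 0.0408
Ea = 8.314 * 0.0408 / 1.5363e-04 = 2209.2265 J/mol
Ea = 2.21 kJ/mol

2.21 kJ/mol


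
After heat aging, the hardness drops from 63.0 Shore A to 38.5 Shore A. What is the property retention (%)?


Retention = aged / original * 100
= 38.5 / 63.0 * 100
= 61.1%

61.1%


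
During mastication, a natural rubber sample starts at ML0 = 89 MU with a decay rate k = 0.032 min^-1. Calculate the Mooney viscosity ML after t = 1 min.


ML = ML0 * exp(-k * t)
ML = 89 * exp(-0.032 * 1)
ML = 89 * 0.9685
ML = 86.2 MU

86.2 MU


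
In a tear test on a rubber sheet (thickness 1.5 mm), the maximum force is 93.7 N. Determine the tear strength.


Tear strength = force / thickness
= 93.7 / 1.5
= 62.47 N/mm

62.47 N/mm


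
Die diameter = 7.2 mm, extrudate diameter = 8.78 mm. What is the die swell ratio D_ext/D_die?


Die swell ratio = D_extrudate / D_die
= 8.78 / 7.2
= 1.219

Die swell = 1.219


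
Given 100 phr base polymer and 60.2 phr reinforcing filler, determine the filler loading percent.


Filler % = filler / (rubber + filler) * 100
= 60.2 / (100 + 60.2) * 100
= 60.2 / 160.2 * 100
= 37.58%

37.58%


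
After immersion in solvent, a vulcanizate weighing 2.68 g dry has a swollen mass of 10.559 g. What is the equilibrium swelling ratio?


Q = W_swollen / W_dry
Q = 10.559 / 2.68
Q = 3.94

Q = 3.94


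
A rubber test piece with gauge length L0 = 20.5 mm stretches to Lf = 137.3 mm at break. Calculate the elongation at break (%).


Elongation = (Lf - L0) / L0 * 100
= (137.3 - 20.5) / 20.5 * 100
= 116.8 / 20.5 * 100
= 569.8%

569.8%


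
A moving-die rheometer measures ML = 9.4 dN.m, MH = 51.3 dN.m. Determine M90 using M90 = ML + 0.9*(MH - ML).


M90 = ML + 0.9 * (MH - ML)
M90 = 9.4 + 0.9 * (51.3 - 9.4)
M90 = 9.4 + 0.9 * 41.9
M90 = 47.11 dN.m

47.11 dN.m


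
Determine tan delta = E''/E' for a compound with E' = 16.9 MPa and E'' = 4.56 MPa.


tan delta = E'' / E'
= 4.56 / 16.9
= 0.2698

tan delta = 0.2698


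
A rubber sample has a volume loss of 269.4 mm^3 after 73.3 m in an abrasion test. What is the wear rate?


Rate = volume_loss / distance
= 269.4 / 73.3
= 3.675 mm^3/m

3.675 mm^3/m


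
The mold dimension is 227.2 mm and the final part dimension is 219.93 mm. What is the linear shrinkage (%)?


Shrinkage = (mold - part) / mold * 100
= (227.2 - 219.93) / 227.2 * 100
= 7.27 / 227.2 * 100
= 3.2%

3.2%


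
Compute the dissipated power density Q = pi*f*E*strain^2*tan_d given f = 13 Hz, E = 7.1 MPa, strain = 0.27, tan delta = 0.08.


Q = pi * f * E * strain^2 * tan_d
= pi * 13 * 7.1 * 0.27^2 * 0.08
= pi * 13 * 7.1 * 0.0729 * 0.08
= 1.6911

Q = 1.6911


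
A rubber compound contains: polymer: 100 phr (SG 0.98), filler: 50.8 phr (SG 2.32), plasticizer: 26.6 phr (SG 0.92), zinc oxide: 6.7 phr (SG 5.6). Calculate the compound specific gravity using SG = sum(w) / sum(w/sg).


Sum of weights = 184.1
Volume contributions:
  polymer: 100/0.98 = 102.0408
  filler: 50.8/2.32 = 21.8966
  plasticizer: 26.6/0.92 = 28.9130
  zinc oxide: 6.7/5.6 = 1.1964
Sum of volumes = 154.0468
SG = 184.1 / 154.0468 = 1.195

SG = 1.195


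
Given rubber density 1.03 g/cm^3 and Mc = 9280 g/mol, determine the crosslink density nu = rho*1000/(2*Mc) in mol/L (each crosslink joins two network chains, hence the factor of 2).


nu = rho * 1000 / (2 * Mc)
nu = 1.03 * 1000 / (2 * 9280)
nu = 1030.0 / 18560
nu = 0.0555 mol/L

0.0555 mol/L


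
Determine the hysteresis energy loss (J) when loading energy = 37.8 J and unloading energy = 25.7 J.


Hysteresis loss = loading - unloading
= 37.8 - 25.7
= 12.1 J

12.1 J


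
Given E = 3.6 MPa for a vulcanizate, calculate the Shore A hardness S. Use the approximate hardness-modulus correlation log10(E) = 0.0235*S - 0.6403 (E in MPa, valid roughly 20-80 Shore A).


log10(E) = 0.0235*S - 0.6403  =>  S = (log10(E) + 0.6403) / 0.0235
log10(3.6) = 0.556303
S = (0.556303 + 0.6403) / 0.0235 = 1.196603 / 0.0235
S = 50.9

Shore A = 50.9


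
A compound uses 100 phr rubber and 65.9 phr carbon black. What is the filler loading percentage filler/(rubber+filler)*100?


Filler % = filler / (rubber + filler) * 100
= 65.9 / (100 + 65.9) * 100
= 65.9 / 165.9 * 100
= 39.72%

39.72%


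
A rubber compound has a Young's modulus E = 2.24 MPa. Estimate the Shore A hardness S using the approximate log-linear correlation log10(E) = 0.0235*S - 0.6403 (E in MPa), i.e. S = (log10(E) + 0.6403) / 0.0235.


log10(E) = 0.0235*S - 0.6403  =>  S = (log10(E) + 0.6403) / 0.0235
log10(2.24) = 0.350248
S = (0.350248 + 0.6403) / 0.0235 = 0.990548 / 0.0235
S = 42.2

Shore A = 42.2


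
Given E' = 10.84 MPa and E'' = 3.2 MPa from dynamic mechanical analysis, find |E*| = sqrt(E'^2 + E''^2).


|E*| = sqrt(E'^2 + E''^2)
= sqrt(10.84^2 + 3.2^2)
= sqrt(117.5056 + 10.2400)
= 11.302 MPa

11.302 MPa


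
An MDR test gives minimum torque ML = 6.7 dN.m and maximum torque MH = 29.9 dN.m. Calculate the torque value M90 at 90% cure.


M90 = ML + 0.9 * (MH - ML)
M90 = 6.7 + 0.9 * (29.9 - 6.7)
M90 = 6.7 + 0.9 * 23.2
M90 = 27.58 dN.m

27.58 dN.m


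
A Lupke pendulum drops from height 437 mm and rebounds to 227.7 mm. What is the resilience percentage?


Resilience = h_rebound / h_drop * 100
= 227.7 / 437 * 100
= 52.1%

52.1%


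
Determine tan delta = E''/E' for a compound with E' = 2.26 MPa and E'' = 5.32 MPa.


tan delta = E'' / E'
= 5.32 / 2.26
= 2.354

tan delta = 2.354


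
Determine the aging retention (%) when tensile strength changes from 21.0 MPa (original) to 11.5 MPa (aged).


Retention = aged / original * 100
= 11.5 / 21.0 * 100
= 54.8%

54.8%


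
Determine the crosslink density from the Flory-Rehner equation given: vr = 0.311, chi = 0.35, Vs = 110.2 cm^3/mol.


ln(1 - vr) = ln(1 - 0.311) = -0.3725
Numerator = -((-0.3725) + 0.311 + 0.35 * 0.311^2) = 0.0277
Denominator = 110.2 * (0.311^(1/3) - 0.311/2) = 57.5263
nu = 0.0277 / 57.5263 = 4.8085e-04 mol/cm^3

4.8085e-04 mol/cm^3


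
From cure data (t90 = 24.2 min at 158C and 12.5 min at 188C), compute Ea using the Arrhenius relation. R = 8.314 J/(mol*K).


T1 = 431.15 K, T2 = 461.15 K
1/T1 - 1/T2 = 1.5089e-04
ln(t1/t2) = ln(24.2/12.5) = 0.6606
Ea = 8.314 * 0.6606 / 1.5089e-04 = 36401.0330 J/mol
Ea = 36.4 kJ/mol

36.4 kJ/mol


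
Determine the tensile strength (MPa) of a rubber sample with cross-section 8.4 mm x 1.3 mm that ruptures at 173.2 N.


Area = width * thickness = 8.4 * 1.3 = 10.92 mm^2
TS = force / area = 173.2 / 10.92 = 15.86 MPa

15.86 MPa


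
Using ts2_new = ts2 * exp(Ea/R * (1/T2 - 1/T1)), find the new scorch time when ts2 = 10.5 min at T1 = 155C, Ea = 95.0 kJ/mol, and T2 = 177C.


Convert temperatures: T1 = 155 + 273.15 = 428.15 K, T2 = 177 + 273.15 = 450.15 K
ts2_new = 10.5 * exp(95000 / 8.314 * (1/450.15 - 1/428.15))
1/T2 - 1/T1 = -1.1415e-04
ts2_new = 2.85 min

2.85 min


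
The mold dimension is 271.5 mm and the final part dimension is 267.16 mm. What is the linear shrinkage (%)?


Shrinkage = (mold - part) / mold * 100
= (271.5 - 267.16) / 271.5 * 100
= 4.34 / 271.5 * 100
= 1.6%

1.6%


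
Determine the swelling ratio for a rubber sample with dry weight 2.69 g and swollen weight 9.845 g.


Q = W_swollen / W_dry
Q = 9.845 / 2.69
Q = 3.66

Q = 3.66


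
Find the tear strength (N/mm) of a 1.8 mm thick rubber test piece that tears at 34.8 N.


Tear strength = force / thickness
= 34.8 / 1.8
= 19.33 N/mm

19.33 N/mm


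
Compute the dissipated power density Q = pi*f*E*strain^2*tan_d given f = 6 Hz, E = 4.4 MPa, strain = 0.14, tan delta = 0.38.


Q = pi * f * E * strain^2 * tan_d
= pi * 6 * 4.4 * 0.14^2 * 0.38
= pi * 6 * 4.4 * 0.0196 * 0.38
= 0.6177

Q = 0.6177


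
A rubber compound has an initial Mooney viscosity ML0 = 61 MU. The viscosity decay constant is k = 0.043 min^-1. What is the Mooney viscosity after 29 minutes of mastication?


ML = ML0 * exp(-k * t)
ML = 61 * exp(-0.043 * 29)
ML = 61 * 0.2874
ML = 17.53 MU

17.53 MU


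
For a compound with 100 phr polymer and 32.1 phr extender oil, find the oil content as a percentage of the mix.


Oil % = oil / (100 + oil) * 100
= 32.1 / (100 + 32.1) * 100
= 32.1 / 132.1 * 100
= 24.3%

24.3%


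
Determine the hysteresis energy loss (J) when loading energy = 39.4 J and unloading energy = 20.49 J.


Hysteresis loss = loading - unloading
= 39.4 - 20.49
= 18.91 J

18.91 J


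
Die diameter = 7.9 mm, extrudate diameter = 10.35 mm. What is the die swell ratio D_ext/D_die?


Die swell ratio = D_extrudate / D_die
= 10.35 / 7.9
= 1.31

Die swell = 1.31


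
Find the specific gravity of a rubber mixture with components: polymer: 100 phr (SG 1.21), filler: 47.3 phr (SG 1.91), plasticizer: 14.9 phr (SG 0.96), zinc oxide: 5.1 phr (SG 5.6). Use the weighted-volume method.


Sum of weights = 167.3
Volume contributions:
  polymer: 100/1.21 = 82.6446
  filler: 47.3/1.91 = 24.7644
  plasticizer: 14.9/0.96 = 15.5208
  zinc oxide: 5.1/5.6 = 0.9107
Sum of volumes = 123.8406
SG = 167.3 / 123.8406 = 1.351

SG = 1.351


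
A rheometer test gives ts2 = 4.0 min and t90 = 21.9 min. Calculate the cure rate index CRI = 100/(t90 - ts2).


CRI = 100 / (t90 - ts2)
= 100 / (21.9 - 4.0)
= 100 / 17.9
= 5.59 min^-1

5.59 min^-1


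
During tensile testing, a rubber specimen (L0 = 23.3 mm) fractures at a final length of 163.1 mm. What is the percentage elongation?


Elongation = (Lf - L0) / L0 * 100
= (163.1 - 23.3) / 23.3 * 100
= 139.8 / 23.3 * 100
= 600.0%

600.0%


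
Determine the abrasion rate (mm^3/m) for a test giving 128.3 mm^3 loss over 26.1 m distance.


Rate = volume_loss / distance
= 128.3 / 26.1
= 4.916 mm^3/m

4.916 mm^3/m


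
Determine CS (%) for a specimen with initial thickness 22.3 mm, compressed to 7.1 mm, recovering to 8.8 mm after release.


CS = (t0 - recovered) / (t0 - ts) * 100
= (22.3 - 8.8) / (22.3 - 7.1) * 100
= 13.5 / 15.2 * 100
= 88.8%

88.8%


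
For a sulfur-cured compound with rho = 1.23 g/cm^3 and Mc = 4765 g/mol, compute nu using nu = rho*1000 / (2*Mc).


nu = rho * 1000 / (2 * Mc)
nu = 1.23 * 1000 / (2 * 4765)
nu = 1230.0 / 9530
nu = 0.1291 mol/L

0.1291 mol/L


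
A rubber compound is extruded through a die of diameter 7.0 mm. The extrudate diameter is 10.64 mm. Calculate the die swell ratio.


Die swell ratio = D_extrudate / D_die
= 10.64 / 7.0
= 1.52

Die swell = 1.52


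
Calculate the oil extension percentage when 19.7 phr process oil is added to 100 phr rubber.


Oil % = oil / (100 + oil) * 100
= 19.7 / (100 + 19.7) * 100
= 19.7 / 119.7 * 100
= 16.46%

16.46%


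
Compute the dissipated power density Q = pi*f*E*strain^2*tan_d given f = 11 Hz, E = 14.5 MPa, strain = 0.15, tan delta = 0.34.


Q = pi * f * E * strain^2 * tan_d
= pi * 11 * 14.5 * 0.15^2 * 0.34
= pi * 11 * 14.5 * 0.0225 * 0.34
= 3.8333

Q = 3.8333


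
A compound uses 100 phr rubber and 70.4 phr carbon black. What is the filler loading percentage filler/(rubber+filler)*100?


Filler % = filler / (rubber + filler) * 100
= 70.4 / (100 + 70.4) * 100
= 70.4 / 170.4 * 100
= 41.31%

41.31%


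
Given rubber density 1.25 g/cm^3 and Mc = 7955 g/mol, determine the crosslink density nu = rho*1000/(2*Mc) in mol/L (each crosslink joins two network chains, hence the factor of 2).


nu = rho * 1000 / (2 * Mc)
nu = 1.25 * 1000 / (2 * 7955)
nu = 1250.0 / 15910
nu = 0.0786 mol/L

0.0786 mol/L


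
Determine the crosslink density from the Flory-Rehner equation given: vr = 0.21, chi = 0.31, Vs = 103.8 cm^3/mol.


ln(1 - vr) = ln(1 - 0.21) = -0.2357
Numerator = -((-0.2357) + 0.21 + 0.31 * 0.21^2) = 0.0121
Denominator = 103.8 * (0.21^(1/3) - 0.21/2) = 50.7989
nu = 0.0121 / 50.7989 = 2.3724e-04 mol/cm^3

2.3724e-04 mol/cm^3


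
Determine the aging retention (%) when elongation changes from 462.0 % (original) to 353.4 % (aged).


Retention = aged / original * 100
= 353.4 / 462.0 * 100
= 76.5%

76.5%


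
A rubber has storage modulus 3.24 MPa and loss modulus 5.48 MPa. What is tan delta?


tan delta = E'' / E'
= 5.48 / 3.24
= 1.6914

tan delta = 1.6914


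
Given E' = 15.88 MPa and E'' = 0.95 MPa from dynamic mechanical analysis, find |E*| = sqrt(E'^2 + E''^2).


|E*| = sqrt(E'^2 + E''^2)
= sqrt(15.88^2 + 0.95^2)
= sqrt(252.1744 + 0.9025)
= 15.908 MPa

15.908 MPa
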